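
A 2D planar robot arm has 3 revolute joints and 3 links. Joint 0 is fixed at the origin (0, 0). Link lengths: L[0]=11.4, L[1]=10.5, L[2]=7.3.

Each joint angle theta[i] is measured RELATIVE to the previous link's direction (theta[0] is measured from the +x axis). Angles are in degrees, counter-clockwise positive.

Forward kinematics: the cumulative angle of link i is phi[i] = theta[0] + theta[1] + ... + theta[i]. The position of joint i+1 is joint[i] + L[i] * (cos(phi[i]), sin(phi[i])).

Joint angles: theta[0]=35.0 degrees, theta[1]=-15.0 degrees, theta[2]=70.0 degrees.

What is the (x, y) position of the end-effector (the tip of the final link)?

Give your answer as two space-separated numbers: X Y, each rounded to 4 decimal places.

Answer: 19.2051 17.4300

Derivation:
joint[0] = (0.0000, 0.0000)  (base)
link 0: phi[0] = 35 = 35 deg
  cos(35 deg) = 0.8192, sin(35 deg) = 0.5736
  joint[1] = (0.0000, 0.0000) + 11.4 * (0.8192, 0.5736) = (0.0000 + 9.3383, 0.0000 + 6.5388) = (9.3383, 6.5388)
link 1: phi[1] = 35 + -15 = 20 deg
  cos(20 deg) = 0.9397, sin(20 deg) = 0.3420
  joint[2] = (9.3383, 6.5388) + 10.5 * (0.9397, 0.3420) = (9.3383 + 9.8668, 6.5388 + 3.5912) = (19.2051, 10.1300)
link 2: phi[2] = 35 + -15 + 70 = 90 deg
  cos(90 deg) = 0.0000, sin(90 deg) = 1.0000
  joint[3] = (19.2051, 10.1300) + 7.3 * (0.0000, 1.0000) = (19.2051 + 0.0000, 10.1300 + 7.3000) = (19.2051, 17.4300)
End effector: (19.2051, 17.4300)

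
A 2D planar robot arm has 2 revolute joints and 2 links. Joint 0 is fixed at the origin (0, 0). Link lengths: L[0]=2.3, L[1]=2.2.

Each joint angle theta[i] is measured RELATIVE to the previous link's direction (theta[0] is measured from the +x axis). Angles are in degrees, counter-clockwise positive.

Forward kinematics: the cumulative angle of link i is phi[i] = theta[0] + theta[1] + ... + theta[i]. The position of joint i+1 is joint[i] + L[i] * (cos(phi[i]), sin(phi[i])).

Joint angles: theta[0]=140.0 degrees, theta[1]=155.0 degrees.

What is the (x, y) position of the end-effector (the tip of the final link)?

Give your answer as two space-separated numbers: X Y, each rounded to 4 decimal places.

Answer: -0.8321 -0.5155

Derivation:
joint[0] = (0.0000, 0.0000)  (base)
link 0: phi[0] = 140 = 140 deg
  cos(140 deg) = -0.7660, sin(140 deg) = 0.6428
  joint[1] = (0.0000, 0.0000) + 2.3 * (-0.7660, 0.6428) = (0.0000 + -1.7619, 0.0000 + 1.4784) = (-1.7619, 1.4784)
link 1: phi[1] = 140 + 155 = 295 deg
  cos(295 deg) = 0.4226, sin(295 deg) = -0.9063
  joint[2] = (-1.7619, 1.4784) + 2.2 * (0.4226, -0.9063) = (-1.7619 + 0.9298, 1.4784 + -1.9939) = (-0.8321, -0.5155)
End effector: (-0.8321, -0.5155)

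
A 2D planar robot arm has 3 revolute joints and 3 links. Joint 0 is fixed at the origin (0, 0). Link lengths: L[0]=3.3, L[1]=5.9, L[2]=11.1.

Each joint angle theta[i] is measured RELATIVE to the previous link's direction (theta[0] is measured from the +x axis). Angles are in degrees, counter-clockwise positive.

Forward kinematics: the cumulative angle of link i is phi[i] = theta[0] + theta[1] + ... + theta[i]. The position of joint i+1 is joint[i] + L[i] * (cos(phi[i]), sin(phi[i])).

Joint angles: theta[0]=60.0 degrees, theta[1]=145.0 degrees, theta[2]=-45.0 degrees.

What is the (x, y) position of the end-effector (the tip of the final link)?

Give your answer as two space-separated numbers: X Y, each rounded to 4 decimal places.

joint[0] = (0.0000, 0.0000)  (base)
link 0: phi[0] = 60 = 60 deg
  cos(60 deg) = 0.5000, sin(60 deg) = 0.8660
  joint[1] = (0.0000, 0.0000) + 3.3 * (0.5000, 0.8660) = (0.0000 + 1.6500, 0.0000 + 2.8579) = (1.6500, 2.8579)
link 1: phi[1] = 60 + 145 = 205 deg
  cos(205 deg) = -0.9063, sin(205 deg) = -0.4226
  joint[2] = (1.6500, 2.8579) + 5.9 * (-0.9063, -0.4226) = (1.6500 + -5.3472, 2.8579 + -2.4934) = (-3.6972, 0.3644)
link 2: phi[2] = 60 + 145 + -45 = 160 deg
  cos(160 deg) = -0.9397, sin(160 deg) = 0.3420
  joint[3] = (-3.6972, 0.3644) + 11.1 * (-0.9397, 0.3420) = (-3.6972 + -10.4306, 0.3644 + 3.7964) = (-14.1278, 4.1609)
End effector: (-14.1278, 4.1609)

Answer: -14.1278 4.1609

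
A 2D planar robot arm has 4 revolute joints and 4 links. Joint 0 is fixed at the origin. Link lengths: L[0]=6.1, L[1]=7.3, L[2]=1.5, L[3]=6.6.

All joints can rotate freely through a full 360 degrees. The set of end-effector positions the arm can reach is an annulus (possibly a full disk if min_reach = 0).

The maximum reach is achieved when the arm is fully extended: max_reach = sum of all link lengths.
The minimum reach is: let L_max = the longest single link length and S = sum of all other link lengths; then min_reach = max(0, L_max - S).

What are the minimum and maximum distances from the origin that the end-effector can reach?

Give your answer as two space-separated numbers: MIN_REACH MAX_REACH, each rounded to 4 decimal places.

Link lengths: [6.1, 7.3, 1.5, 6.6]
max_reach = 6.1 + 7.3 + 1.5 + 6.6 = 21.5
L_max = max([6.1, 7.3, 1.5, 6.6]) = 7.3
S (sum of others) = 21.5 - 7.3 = 14.2
min_reach = max(0, 7.3 - 14.2) = max(0, -6.9) = 0

Answer: 0.0000 21.5000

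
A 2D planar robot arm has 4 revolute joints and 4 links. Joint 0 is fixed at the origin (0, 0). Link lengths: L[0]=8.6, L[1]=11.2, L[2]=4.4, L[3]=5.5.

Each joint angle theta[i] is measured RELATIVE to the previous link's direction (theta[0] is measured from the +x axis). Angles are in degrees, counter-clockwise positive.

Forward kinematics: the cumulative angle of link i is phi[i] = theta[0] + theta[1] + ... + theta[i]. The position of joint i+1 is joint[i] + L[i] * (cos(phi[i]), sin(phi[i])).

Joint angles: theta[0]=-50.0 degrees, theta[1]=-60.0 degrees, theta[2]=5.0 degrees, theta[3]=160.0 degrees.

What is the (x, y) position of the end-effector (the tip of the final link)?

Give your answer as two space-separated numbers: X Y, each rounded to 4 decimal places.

joint[0] = (0.0000, 0.0000)  (base)
link 0: phi[0] = -50 = -50 deg
  cos(-50 deg) = 0.6428, sin(-50 deg) = -0.7660
  joint[1] = (0.0000, 0.0000) + 8.6 * (0.6428, -0.7660) = (0.0000 + 5.5280, 0.0000 + -6.5880) = (5.5280, -6.5880)
link 1: phi[1] = -50 + -60 = -110 deg
  cos(-110 deg) = -0.3420, sin(-110 deg) = -0.9397
  joint[2] = (5.5280, -6.5880) + 11.2 * (-0.3420, -0.9397) = (5.5280 + -3.8306, -6.5880 + -10.5246) = (1.6973, -17.1125)
link 2: phi[2] = -50 + -60 + 5 = -105 deg
  cos(-105 deg) = -0.2588, sin(-105 deg) = -0.9659
  joint[3] = (1.6973, -17.1125) + 4.4 * (-0.2588, -0.9659) = (1.6973 + -1.1388, -17.1125 + -4.2501) = (0.5585, -21.3626)
link 3: phi[3] = -50 + -60 + 5 + 160 = 55 deg
  cos(55 deg) = 0.5736, sin(55 deg) = 0.8192
  joint[4] = (0.5585, -21.3626) + 5.5 * (0.5736, 0.8192) = (0.5585 + 3.1547, -21.3626 + 4.5053) = (3.7132, -16.8573)
End effector: (3.7132, -16.8573)

Answer: 3.7132 -16.8573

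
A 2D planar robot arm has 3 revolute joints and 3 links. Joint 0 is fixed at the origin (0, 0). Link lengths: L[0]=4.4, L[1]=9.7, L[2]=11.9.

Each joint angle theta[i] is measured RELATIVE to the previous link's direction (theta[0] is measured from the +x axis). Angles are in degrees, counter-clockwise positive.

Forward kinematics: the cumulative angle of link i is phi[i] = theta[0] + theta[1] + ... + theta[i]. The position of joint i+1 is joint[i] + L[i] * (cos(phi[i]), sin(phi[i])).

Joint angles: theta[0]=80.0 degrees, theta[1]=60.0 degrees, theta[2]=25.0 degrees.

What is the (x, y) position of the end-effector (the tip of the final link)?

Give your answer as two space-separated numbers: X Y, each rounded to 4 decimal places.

Answer: -18.1611 13.6481

Derivation:
joint[0] = (0.0000, 0.0000)  (base)
link 0: phi[0] = 80 = 80 deg
  cos(80 deg) = 0.1736, sin(80 deg) = 0.9848
  joint[1] = (0.0000, 0.0000) + 4.4 * (0.1736, 0.9848) = (0.0000 + 0.7641, 0.0000 + 4.3332) = (0.7641, 4.3332)
link 1: phi[1] = 80 + 60 = 140 deg
  cos(140 deg) = -0.7660, sin(140 deg) = 0.6428
  joint[2] = (0.7641, 4.3332) + 9.7 * (-0.7660, 0.6428) = (0.7641 + -7.4306, 4.3332 + 6.2350) = (-6.6666, 10.5682)
link 2: phi[2] = 80 + 60 + 25 = 165 deg
  cos(165 deg) = -0.9659, sin(165 deg) = 0.2588
  joint[3] = (-6.6666, 10.5682) + 11.9 * (-0.9659, 0.2588) = (-6.6666 + -11.4945, 10.5682 + 3.0799) = (-18.1611, 13.6481)
End effector: (-18.1611, 13.6481)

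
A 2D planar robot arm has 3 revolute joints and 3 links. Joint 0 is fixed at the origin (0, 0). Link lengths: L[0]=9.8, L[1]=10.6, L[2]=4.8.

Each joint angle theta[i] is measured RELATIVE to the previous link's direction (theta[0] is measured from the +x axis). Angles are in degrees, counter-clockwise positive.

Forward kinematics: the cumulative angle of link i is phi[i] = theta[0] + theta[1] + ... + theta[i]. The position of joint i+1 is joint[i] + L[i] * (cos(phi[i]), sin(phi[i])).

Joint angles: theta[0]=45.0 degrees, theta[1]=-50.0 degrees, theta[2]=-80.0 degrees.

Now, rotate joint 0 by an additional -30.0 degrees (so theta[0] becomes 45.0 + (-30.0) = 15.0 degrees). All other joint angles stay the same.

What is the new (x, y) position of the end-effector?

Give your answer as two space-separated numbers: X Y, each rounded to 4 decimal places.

joint[0] = (0.0000, 0.0000)  (base)
link 0: phi[0] = 15 = 15 deg
  cos(15 deg) = 0.9659, sin(15 deg) = 0.2588
  joint[1] = (0.0000, 0.0000) + 9.8 * (0.9659, 0.2588) = (0.0000 + 9.4661, 0.0000 + 2.5364) = (9.4661, 2.5364)
link 1: phi[1] = 15 + -50 = -35 deg
  cos(-35 deg) = 0.8192, sin(-35 deg) = -0.5736
  joint[2] = (9.4661, 2.5364) + 10.6 * (0.8192, -0.5736) = (9.4661 + 8.6830, 2.5364 + -6.0799) = (18.1491, -3.5435)
link 2: phi[2] = 15 + -50 + -80 = -115 deg
  cos(-115 deg) = -0.4226, sin(-115 deg) = -0.9063
  joint[3] = (18.1491, -3.5435) + 4.8 * (-0.4226, -0.9063) = (18.1491 + -2.0286, -3.5435 + -4.3503) = (16.1205, -7.8938)
End effector: (16.1205, -7.8938)

Answer: 16.1205 -7.8938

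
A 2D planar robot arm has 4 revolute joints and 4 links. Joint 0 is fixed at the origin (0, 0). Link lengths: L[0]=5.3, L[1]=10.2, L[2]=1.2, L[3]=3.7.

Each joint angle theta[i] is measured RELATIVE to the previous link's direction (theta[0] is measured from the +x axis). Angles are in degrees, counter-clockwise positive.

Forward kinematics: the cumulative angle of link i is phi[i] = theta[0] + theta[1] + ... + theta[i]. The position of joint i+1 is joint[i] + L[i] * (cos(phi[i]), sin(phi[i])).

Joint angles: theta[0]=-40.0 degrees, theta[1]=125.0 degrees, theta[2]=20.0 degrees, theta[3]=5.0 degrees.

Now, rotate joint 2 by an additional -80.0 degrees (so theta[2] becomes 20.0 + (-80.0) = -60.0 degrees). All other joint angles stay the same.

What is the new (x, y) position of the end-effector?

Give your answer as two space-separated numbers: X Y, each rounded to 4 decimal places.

joint[0] = (0.0000, 0.0000)  (base)
link 0: phi[0] = -40 = -40 deg
  cos(-40 deg) = 0.7660, sin(-40 deg) = -0.6428
  joint[1] = (0.0000, 0.0000) + 5.3 * (0.7660, -0.6428) = (0.0000 + 4.0600, 0.0000 + -3.4068) = (4.0600, -3.4068)
link 1: phi[1] = -40 + 125 = 85 deg
  cos(85 deg) = 0.0872, sin(85 deg) = 0.9962
  joint[2] = (4.0600, -3.4068) + 10.2 * (0.0872, 0.9962) = (4.0600 + 0.8890, -3.4068 + 10.1612) = (4.9490, 6.7544)
link 2: phi[2] = -40 + 125 + -60 = 25 deg
  cos(25 deg) = 0.9063, sin(25 deg) = 0.4226
  joint[3] = (4.9490, 6.7544) + 1.2 * (0.9063, 0.4226) = (4.9490 + 1.0876, 6.7544 + 0.5071) = (6.0366, 7.2616)
link 3: phi[3] = -40 + 125 + -60 + 5 = 30 deg
  cos(30 deg) = 0.8660, sin(30 deg) = 0.5000
  joint[4] = (6.0366, 7.2616) + 3.7 * (0.8660, 0.5000) = (6.0366 + 3.2043, 7.2616 + 1.8500) = (9.2409, 9.1116)
End effector: (9.2409, 9.1116)

Answer: 9.2409 9.1116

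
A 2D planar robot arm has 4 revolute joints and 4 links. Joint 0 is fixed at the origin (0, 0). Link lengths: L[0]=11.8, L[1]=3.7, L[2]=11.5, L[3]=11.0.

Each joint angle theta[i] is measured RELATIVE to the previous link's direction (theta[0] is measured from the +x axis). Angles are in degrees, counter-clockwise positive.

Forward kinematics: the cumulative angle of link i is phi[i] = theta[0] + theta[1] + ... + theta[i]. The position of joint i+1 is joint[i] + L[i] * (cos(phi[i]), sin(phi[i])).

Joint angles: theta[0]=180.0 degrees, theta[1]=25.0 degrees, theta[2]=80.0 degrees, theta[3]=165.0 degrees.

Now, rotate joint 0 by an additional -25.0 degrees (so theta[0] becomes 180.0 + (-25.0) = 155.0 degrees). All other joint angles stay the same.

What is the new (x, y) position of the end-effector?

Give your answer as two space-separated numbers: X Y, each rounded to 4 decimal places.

Answer: -11.7426 3.6310

Derivation:
joint[0] = (0.0000, 0.0000)  (base)
link 0: phi[0] = 155 = 155 deg
  cos(155 deg) = -0.9063, sin(155 deg) = 0.4226
  joint[1] = (0.0000, 0.0000) + 11.8 * (-0.9063, 0.4226) = (0.0000 + -10.6944, 0.0000 + 4.9869) = (-10.6944, 4.9869)
link 1: phi[1] = 155 + 25 = 180 deg
  cos(180 deg) = -1.0000, sin(180 deg) = 0.0000
  joint[2] = (-10.6944, 4.9869) + 3.7 * (-1.0000, 0.0000) = (-10.6944 + -3.7000, 4.9869 + 0.0000) = (-14.3944, 4.9869)
link 2: phi[2] = 155 + 25 + 80 = 260 deg
  cos(260 deg) = -0.1736, sin(260 deg) = -0.9848
  joint[3] = (-14.3944, 4.9869) + 11.5 * (-0.1736, -0.9848) = (-14.3944 + -1.9970, 4.9869 + -11.3253) = (-16.3914, -6.3384)
link 3: phi[3] = 155 + 25 + 80 + 165 = 425 deg
  cos(425 deg) = 0.4226, sin(425 deg) = 0.9063
  joint[4] = (-16.3914, -6.3384) + 11 * (0.4226, 0.9063) = (-16.3914 + 4.6488, -6.3384 + 9.9694) = (-11.7426, 3.6310)
End effector: (-11.7426, 3.6310)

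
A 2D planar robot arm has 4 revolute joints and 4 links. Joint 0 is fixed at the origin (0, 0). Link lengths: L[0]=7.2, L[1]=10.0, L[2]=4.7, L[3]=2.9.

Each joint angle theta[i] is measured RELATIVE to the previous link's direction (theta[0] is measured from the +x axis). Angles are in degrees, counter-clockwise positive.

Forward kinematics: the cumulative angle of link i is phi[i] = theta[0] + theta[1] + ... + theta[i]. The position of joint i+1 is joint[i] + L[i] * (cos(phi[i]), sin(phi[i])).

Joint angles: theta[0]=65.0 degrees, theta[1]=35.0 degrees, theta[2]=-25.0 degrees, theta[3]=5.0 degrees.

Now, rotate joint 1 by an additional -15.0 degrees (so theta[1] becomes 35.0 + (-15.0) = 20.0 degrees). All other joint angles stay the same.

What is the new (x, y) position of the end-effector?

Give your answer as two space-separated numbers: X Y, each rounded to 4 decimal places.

joint[0] = (0.0000, 0.0000)  (base)
link 0: phi[0] = 65 = 65 deg
  cos(65 deg) = 0.4226, sin(65 deg) = 0.9063
  joint[1] = (0.0000, 0.0000) + 7.2 * (0.4226, 0.9063) = (0.0000 + 3.0429, 0.0000 + 6.5254) = (3.0429, 6.5254)
link 1: phi[1] = 65 + 20 = 85 deg
  cos(85 deg) = 0.0872, sin(85 deg) = 0.9962
  joint[2] = (3.0429, 6.5254) + 10 * (0.0872, 0.9962) = (3.0429 + 0.8716, 6.5254 + 9.9619) = (3.9144, 16.4874)
link 2: phi[2] = 65 + 20 + -25 = 60 deg
  cos(60 deg) = 0.5000, sin(60 deg) = 0.8660
  joint[3] = (3.9144, 16.4874) + 4.7 * (0.5000, 0.8660) = (3.9144 + 2.3500, 16.4874 + 4.0703) = (6.2644, 20.5577)
link 3: phi[3] = 65 + 20 + -25 + 5 = 65 deg
  cos(65 deg) = 0.4226, sin(65 deg) = 0.9063
  joint[4] = (6.2644, 20.5577) + 2.9 * (0.4226, 0.9063) = (6.2644 + 1.2256, 20.5577 + 2.6283) = (7.4900, 23.1860)
End effector: (7.4900, 23.1860)

Answer: 7.4900 23.1860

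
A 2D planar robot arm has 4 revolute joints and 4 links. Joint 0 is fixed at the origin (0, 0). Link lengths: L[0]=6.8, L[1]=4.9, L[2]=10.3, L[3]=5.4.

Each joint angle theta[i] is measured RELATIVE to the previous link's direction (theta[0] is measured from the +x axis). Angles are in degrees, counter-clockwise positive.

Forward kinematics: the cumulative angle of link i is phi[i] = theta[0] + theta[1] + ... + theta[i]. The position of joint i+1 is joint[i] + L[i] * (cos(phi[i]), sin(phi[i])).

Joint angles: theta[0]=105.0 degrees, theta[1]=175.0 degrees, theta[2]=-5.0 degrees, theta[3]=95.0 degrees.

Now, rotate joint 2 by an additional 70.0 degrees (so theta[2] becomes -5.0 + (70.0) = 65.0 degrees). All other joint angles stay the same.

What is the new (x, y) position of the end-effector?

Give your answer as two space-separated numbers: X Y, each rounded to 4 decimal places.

Answer: 9.9776 4.3949

Derivation:
joint[0] = (0.0000, 0.0000)  (base)
link 0: phi[0] = 105 = 105 deg
  cos(105 deg) = -0.2588, sin(105 deg) = 0.9659
  joint[1] = (0.0000, 0.0000) + 6.8 * (-0.2588, 0.9659) = (0.0000 + -1.7600, 0.0000 + 6.5683) = (-1.7600, 6.5683)
link 1: phi[1] = 105 + 175 = 280 deg
  cos(280 deg) = 0.1736, sin(280 deg) = -0.9848
  joint[2] = (-1.7600, 6.5683) + 4.9 * (0.1736, -0.9848) = (-1.7600 + 0.8509, 6.5683 + -4.8256) = (-0.9091, 1.7427)
link 2: phi[2] = 105 + 175 + 65 = 345 deg
  cos(345 deg) = 0.9659, sin(345 deg) = -0.2588
  joint[3] = (-0.9091, 1.7427) + 10.3 * (0.9659, -0.2588) = (-0.9091 + 9.9490, 1.7427 + -2.6658) = (9.0399, -0.9231)
link 3: phi[3] = 105 + 175 + 65 + 95 = 440 deg
  cos(440 deg) = 0.1736, sin(440 deg) = 0.9848
  joint[4] = (9.0399, -0.9231) + 5.4 * (0.1736, 0.9848) = (9.0399 + 0.9377, -0.9231 + 5.3180) = (9.9776, 4.3949)
End effector: (9.9776, 4.3949)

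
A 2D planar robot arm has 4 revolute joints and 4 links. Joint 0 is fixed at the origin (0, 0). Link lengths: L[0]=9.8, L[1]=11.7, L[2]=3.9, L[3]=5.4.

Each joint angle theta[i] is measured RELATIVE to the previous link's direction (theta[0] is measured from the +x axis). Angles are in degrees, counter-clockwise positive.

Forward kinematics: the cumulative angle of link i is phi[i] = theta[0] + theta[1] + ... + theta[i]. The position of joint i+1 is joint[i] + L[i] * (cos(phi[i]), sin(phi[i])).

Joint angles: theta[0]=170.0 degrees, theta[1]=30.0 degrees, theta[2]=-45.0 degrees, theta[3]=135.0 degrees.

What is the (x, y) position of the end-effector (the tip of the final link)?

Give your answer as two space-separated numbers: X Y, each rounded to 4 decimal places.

Answer: -22.3332 -5.7260

Derivation:
joint[0] = (0.0000, 0.0000)  (base)
link 0: phi[0] = 170 = 170 deg
  cos(170 deg) = -0.9848, sin(170 deg) = 0.1736
  joint[1] = (0.0000, 0.0000) + 9.8 * (-0.9848, 0.1736) = (0.0000 + -9.6511, 0.0000 + 1.7018) = (-9.6511, 1.7018)
link 1: phi[1] = 170 + 30 = 200 deg
  cos(200 deg) = -0.9397, sin(200 deg) = -0.3420
  joint[2] = (-9.6511, 1.7018) + 11.7 * (-0.9397, -0.3420) = (-9.6511 + -10.9944, 1.7018 + -4.0016) = (-20.6455, -2.2999)
link 2: phi[2] = 170 + 30 + -45 = 155 deg
  cos(155 deg) = -0.9063, sin(155 deg) = 0.4226
  joint[3] = (-20.6455, -2.2999) + 3.9 * (-0.9063, 0.4226) = (-20.6455 + -3.5346, -2.2999 + 1.6482) = (-24.1801, -0.6517)
link 3: phi[3] = 170 + 30 + -45 + 135 = 290 deg
  cos(290 deg) = 0.3420, sin(290 deg) = -0.9397
  joint[4] = (-24.1801, -0.6517) + 5.4 * (0.3420, -0.9397) = (-24.1801 + 1.8469, -0.6517 + -5.0743) = (-22.3332, -5.7260)
End effector: (-22.3332, -5.7260)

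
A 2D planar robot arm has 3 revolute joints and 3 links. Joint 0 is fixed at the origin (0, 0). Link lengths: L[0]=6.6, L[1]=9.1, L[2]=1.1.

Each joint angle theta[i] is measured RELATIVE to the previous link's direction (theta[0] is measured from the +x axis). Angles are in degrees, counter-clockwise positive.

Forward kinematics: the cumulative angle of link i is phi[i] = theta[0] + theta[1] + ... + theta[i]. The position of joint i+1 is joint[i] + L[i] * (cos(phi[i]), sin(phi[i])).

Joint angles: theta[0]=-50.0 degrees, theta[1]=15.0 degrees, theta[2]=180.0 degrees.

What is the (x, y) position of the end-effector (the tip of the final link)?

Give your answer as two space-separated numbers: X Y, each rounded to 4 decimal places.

joint[0] = (0.0000, 0.0000)  (base)
link 0: phi[0] = -50 = -50 deg
  cos(-50 deg) = 0.6428, sin(-50 deg) = -0.7660
  joint[1] = (0.0000, 0.0000) + 6.6 * (0.6428, -0.7660) = (0.0000 + 4.2424, 0.0000 + -5.0559) = (4.2424, -5.0559)
link 1: phi[1] = -50 + 15 = -35 deg
  cos(-35 deg) = 0.8192, sin(-35 deg) = -0.5736
  joint[2] = (4.2424, -5.0559) + 9.1 * (0.8192, -0.5736) = (4.2424 + 7.4543, -5.0559 + -5.2195) = (11.6967, -10.2754)
link 2: phi[2] = -50 + 15 + 180 = 145 deg
  cos(145 deg) = -0.8192, sin(145 deg) = 0.5736
  joint[3] = (11.6967, -10.2754) + 1.1 * (-0.8192, 0.5736) = (11.6967 + -0.9011, -10.2754 + 0.6309) = (10.7956, -9.6445)
End effector: (10.7956, -9.6445)

Answer: 10.7956 -9.6445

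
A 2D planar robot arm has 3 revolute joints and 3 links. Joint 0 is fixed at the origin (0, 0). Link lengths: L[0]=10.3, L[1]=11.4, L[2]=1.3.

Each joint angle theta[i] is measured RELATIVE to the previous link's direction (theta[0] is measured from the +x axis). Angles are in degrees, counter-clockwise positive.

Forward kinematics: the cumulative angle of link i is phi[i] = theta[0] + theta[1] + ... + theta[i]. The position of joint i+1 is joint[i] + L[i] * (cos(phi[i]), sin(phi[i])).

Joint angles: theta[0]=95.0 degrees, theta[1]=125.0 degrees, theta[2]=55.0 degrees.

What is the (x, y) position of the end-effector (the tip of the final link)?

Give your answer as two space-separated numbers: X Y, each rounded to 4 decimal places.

joint[0] = (0.0000, 0.0000)  (base)
link 0: phi[0] = 95 = 95 deg
  cos(95 deg) = -0.0872, sin(95 deg) = 0.9962
  joint[1] = (0.0000, 0.0000) + 10.3 * (-0.0872, 0.9962) = (0.0000 + -0.8977, 0.0000 + 10.2608) = (-0.8977, 10.2608)
link 1: phi[1] = 95 + 125 = 220 deg
  cos(220 deg) = -0.7660, sin(220 deg) = -0.6428
  joint[2] = (-0.8977, 10.2608) + 11.4 * (-0.7660, -0.6428) = (-0.8977 + -8.7329, 10.2608 + -7.3278) = (-9.6306, 2.9330)
link 2: phi[2] = 95 + 125 + 55 = 275 deg
  cos(275 deg) = 0.0872, sin(275 deg) = -0.9962
  joint[3] = (-9.6306, 2.9330) + 1.3 * (0.0872, -0.9962) = (-9.6306 + 0.1133, 2.9330 + -1.2951) = (-9.5173, 1.6380)
End effector: (-9.5173, 1.6380)

Answer: -9.5173 1.6380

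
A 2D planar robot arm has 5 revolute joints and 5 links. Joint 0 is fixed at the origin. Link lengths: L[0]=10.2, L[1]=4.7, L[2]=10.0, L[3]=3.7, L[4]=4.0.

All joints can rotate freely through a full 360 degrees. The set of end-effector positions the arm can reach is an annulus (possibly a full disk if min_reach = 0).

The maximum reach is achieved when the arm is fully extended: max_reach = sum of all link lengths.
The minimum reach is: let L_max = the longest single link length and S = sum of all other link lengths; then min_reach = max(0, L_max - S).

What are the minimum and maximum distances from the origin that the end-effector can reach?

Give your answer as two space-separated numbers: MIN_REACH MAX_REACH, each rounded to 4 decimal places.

Link lengths: [10.2, 4.7, 10.0, 3.7, 4.0]
max_reach = 10.2 + 4.7 + 10 + 3.7 + 4 = 32.6
L_max = max([10.2, 4.7, 10.0, 3.7, 4.0]) = 10.2
S (sum of others) = 32.6 - 10.2 = 22.4
min_reach = max(0, 10.2 - 22.4) = max(0, -12.2) = 0

Answer: 0.0000 32.6000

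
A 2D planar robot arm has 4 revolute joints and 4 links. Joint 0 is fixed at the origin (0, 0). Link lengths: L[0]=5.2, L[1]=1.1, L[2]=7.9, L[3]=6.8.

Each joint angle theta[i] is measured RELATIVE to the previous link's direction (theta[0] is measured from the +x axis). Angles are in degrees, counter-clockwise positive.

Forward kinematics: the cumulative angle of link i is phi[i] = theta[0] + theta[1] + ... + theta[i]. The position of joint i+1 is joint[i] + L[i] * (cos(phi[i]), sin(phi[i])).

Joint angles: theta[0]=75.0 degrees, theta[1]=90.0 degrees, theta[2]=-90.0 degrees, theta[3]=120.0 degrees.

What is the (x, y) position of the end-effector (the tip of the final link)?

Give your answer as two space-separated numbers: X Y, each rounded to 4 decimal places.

Answer: -4.2403 11.1784

Derivation:
joint[0] = (0.0000, 0.0000)  (base)
link 0: phi[0] = 75 = 75 deg
  cos(75 deg) = 0.2588, sin(75 deg) = 0.9659
  joint[1] = (0.0000, 0.0000) + 5.2 * (0.2588, 0.9659) = (0.0000 + 1.3459, 0.0000 + 5.0228) = (1.3459, 5.0228)
link 1: phi[1] = 75 + 90 = 165 deg
  cos(165 deg) = -0.9659, sin(165 deg) = 0.2588
  joint[2] = (1.3459, 5.0228) + 1.1 * (-0.9659, 0.2588) = (1.3459 + -1.0625, 5.0228 + 0.2847) = (0.2833, 5.3075)
link 2: phi[2] = 75 + 90 + -90 = 75 deg
  cos(75 deg) = 0.2588, sin(75 deg) = 0.9659
  joint[3] = (0.2833, 5.3075) + 7.9 * (0.2588, 0.9659) = (0.2833 + 2.0447, 5.3075 + 7.6308) = (2.3280, 12.9383)
link 3: phi[3] = 75 + 90 + -90 + 120 = 195 deg
  cos(195 deg) = -0.9659, sin(195 deg) = -0.2588
  joint[4] = (2.3280, 12.9383) + 6.8 * (-0.9659, -0.2588) = (2.3280 + -6.5683, 12.9383 + -1.7600) = (-4.2403, 11.1784)
End effector: (-4.2403, 11.1784)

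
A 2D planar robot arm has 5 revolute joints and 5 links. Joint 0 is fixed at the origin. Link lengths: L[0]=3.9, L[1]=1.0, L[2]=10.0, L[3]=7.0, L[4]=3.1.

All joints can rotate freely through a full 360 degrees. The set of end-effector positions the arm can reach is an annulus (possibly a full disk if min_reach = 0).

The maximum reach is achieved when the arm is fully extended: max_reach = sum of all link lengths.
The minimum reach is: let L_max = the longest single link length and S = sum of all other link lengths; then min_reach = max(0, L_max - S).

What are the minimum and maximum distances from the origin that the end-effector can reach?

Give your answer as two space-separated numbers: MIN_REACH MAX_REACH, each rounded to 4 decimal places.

Answer: 0.0000 25.0000

Derivation:
Link lengths: [3.9, 1.0, 10.0, 7.0, 3.1]
max_reach = 3.9 + 1 + 10 + 7 + 3.1 = 25
L_max = max([3.9, 1.0, 10.0, 7.0, 3.1]) = 10
S (sum of others) = 25 - 10 = 15
min_reach = max(0, 10 - 15) = max(0, -5) = 0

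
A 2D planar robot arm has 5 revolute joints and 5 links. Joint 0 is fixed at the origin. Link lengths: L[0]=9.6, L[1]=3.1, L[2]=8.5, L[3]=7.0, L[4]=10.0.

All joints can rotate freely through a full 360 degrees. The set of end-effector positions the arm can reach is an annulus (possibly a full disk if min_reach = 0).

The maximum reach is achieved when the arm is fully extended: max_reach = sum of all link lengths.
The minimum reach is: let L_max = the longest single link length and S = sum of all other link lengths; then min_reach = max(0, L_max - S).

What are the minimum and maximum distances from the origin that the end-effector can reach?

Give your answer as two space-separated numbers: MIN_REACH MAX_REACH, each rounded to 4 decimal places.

Answer: 0.0000 38.2000

Derivation:
Link lengths: [9.6, 3.1, 8.5, 7.0, 10.0]
max_reach = 9.6 + 3.1 + 8.5 + 7 + 10 = 38.2
L_max = max([9.6, 3.1, 8.5, 7.0, 10.0]) = 10
S (sum of others) = 38.2 - 10 = 28.2
min_reach = max(0, 10 - 28.2) = max(0, -18.2) = 0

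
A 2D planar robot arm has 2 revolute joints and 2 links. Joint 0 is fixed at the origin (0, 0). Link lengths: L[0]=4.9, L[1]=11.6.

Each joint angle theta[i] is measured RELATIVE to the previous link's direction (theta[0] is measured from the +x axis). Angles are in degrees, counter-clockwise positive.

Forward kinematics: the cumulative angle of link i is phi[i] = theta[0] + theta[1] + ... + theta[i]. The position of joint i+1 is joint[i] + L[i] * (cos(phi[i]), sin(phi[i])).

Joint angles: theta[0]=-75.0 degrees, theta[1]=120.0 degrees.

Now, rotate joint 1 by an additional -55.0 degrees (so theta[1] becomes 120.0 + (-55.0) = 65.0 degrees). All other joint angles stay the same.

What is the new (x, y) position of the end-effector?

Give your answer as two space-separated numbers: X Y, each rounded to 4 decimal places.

joint[0] = (0.0000, 0.0000)  (base)
link 0: phi[0] = -75 = -75 deg
  cos(-75 deg) = 0.2588, sin(-75 deg) = -0.9659
  joint[1] = (0.0000, 0.0000) + 4.9 * (0.2588, -0.9659) = (0.0000 + 1.2682, 0.0000 + -4.7330) = (1.2682, -4.7330)
link 1: phi[1] = -75 + 65 = -10 deg
  cos(-10 deg) = 0.9848, sin(-10 deg) = -0.1736
  joint[2] = (1.2682, -4.7330) + 11.6 * (0.9848, -0.1736) = (1.2682 + 11.4238, -4.7330 + -2.0143) = (12.6920, -6.7474)
End effector: (12.6920, -6.7474)

Answer: 12.6920 -6.7474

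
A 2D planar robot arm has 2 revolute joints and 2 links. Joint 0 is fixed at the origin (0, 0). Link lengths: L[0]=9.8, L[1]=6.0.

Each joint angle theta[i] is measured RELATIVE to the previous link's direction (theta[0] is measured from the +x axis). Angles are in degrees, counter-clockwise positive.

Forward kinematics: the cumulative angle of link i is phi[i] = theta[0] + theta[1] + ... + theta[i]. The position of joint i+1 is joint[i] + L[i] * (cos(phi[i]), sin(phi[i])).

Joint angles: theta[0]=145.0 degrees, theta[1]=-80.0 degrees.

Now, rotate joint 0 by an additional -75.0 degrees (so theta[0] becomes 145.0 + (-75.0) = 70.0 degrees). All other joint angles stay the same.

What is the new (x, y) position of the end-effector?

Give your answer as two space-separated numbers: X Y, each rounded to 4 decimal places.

joint[0] = (0.0000, 0.0000)  (base)
link 0: phi[0] = 70 = 70 deg
  cos(70 deg) = 0.3420, sin(70 deg) = 0.9397
  joint[1] = (0.0000, 0.0000) + 9.8 * (0.3420, 0.9397) = (0.0000 + 3.3518, 0.0000 + 9.2090) = (3.3518, 9.2090)
link 1: phi[1] = 70 + -80 = -10 deg
  cos(-10 deg) = 0.9848, sin(-10 deg) = -0.1736
  joint[2] = (3.3518, 9.2090) + 6 * (0.9848, -0.1736) = (3.3518 + 5.9088, 9.2090 + -1.0419) = (9.2606, 8.1671)
End effector: (9.2606, 8.1671)

Answer: 9.2606 8.1671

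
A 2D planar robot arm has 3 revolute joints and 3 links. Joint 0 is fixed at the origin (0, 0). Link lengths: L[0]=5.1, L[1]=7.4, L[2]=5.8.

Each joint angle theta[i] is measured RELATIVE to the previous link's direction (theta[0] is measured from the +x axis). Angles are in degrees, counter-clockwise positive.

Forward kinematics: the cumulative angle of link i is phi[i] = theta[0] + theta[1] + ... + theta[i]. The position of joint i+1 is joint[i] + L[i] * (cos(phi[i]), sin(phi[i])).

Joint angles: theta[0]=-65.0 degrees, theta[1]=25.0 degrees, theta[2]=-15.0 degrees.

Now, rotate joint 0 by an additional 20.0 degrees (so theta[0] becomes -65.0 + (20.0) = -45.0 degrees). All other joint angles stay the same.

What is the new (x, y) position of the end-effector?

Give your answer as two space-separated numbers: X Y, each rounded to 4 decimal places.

Answer: 15.3111 -9.4639

Derivation:
joint[0] = (0.0000, 0.0000)  (base)
link 0: phi[0] = -45 = -45 deg
  cos(-45 deg) = 0.7071, sin(-45 deg) = -0.7071
  joint[1] = (0.0000, 0.0000) + 5.1 * (0.7071, -0.7071) = (0.0000 + 3.6062, 0.0000 + -3.6062) = (3.6062, -3.6062)
link 1: phi[1] = -45 + 25 = -20 deg
  cos(-20 deg) = 0.9397, sin(-20 deg) = -0.3420
  joint[2] = (3.6062, -3.6062) + 7.4 * (0.9397, -0.3420) = (3.6062 + 6.9537, -3.6062 + -2.5309) = (10.5600, -6.1372)
link 2: phi[2] = -45 + 25 + -15 = -35 deg
  cos(-35 deg) = 0.8192, sin(-35 deg) = -0.5736
  joint[3] = (10.5600, -6.1372) + 5.8 * (0.8192, -0.5736) = (10.5600 + 4.7511, -6.1372 + -3.3267) = (15.3111, -9.4639)
End effector: (15.3111, -9.4639)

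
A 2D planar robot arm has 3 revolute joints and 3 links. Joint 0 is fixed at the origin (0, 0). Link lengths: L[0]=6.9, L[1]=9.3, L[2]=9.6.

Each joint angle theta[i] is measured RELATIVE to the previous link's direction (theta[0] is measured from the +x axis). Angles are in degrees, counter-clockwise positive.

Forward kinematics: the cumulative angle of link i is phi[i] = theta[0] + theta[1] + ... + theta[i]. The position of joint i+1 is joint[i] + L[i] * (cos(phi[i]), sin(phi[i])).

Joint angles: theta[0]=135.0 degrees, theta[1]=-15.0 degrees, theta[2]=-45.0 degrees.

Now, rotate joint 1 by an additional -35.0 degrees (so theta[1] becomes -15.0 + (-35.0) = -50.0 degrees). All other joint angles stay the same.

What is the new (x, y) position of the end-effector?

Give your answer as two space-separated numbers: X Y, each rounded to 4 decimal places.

Answer: 3.2855 20.3144

Derivation:
joint[0] = (0.0000, 0.0000)  (base)
link 0: phi[0] = 135 = 135 deg
  cos(135 deg) = -0.7071, sin(135 deg) = 0.7071
  joint[1] = (0.0000, 0.0000) + 6.9 * (-0.7071, 0.7071) = (0.0000 + -4.8790, 0.0000 + 4.8790) = (-4.8790, 4.8790)
link 1: phi[1] = 135 + -50 = 85 deg
  cos(85 deg) = 0.0872, sin(85 deg) = 0.9962
  joint[2] = (-4.8790, 4.8790) + 9.3 * (0.0872, 0.9962) = (-4.8790 + 0.8105, 4.8790 + 9.2646) = (-4.0685, 14.1436)
link 2: phi[2] = 135 + -50 + -45 = 40 deg
  cos(40 deg) = 0.7660, sin(40 deg) = 0.6428
  joint[3] = (-4.0685, 14.1436) + 9.6 * (0.7660, 0.6428) = (-4.0685 + 7.3540, 14.1436 + 6.1708) = (3.2855, 20.3144)
End effector: (3.2855, 20.3144)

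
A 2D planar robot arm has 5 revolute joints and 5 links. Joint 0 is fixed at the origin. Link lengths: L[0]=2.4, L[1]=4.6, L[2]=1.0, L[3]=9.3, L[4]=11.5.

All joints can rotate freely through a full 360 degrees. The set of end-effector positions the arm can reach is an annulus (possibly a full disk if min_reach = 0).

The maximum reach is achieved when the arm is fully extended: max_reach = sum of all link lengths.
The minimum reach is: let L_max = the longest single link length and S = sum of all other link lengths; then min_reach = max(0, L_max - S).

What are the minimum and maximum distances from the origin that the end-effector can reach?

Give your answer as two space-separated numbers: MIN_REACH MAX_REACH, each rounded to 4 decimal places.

Answer: 0.0000 28.8000

Derivation:
Link lengths: [2.4, 4.6, 1.0, 9.3, 11.5]
max_reach = 2.4 + 4.6 + 1 + 9.3 + 11.5 = 28.8
L_max = max([2.4, 4.6, 1.0, 9.3, 11.5]) = 11.5
S (sum of others) = 28.8 - 11.5 = 17.3
min_reach = max(0, 11.5 - 17.3) = max(0, -5.8) = 0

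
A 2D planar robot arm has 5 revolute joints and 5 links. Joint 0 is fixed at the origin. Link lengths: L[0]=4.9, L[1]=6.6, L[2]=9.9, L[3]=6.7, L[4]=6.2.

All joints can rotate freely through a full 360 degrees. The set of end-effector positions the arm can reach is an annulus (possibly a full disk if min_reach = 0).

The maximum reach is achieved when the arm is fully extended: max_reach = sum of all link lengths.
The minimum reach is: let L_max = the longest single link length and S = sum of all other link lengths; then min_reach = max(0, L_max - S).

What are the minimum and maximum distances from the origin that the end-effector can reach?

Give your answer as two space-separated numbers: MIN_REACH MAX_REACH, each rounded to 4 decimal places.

Link lengths: [4.9, 6.6, 9.9, 6.7, 6.2]
max_reach = 4.9 + 6.6 + 9.9 + 6.7 + 6.2 = 34.3
L_max = max([4.9, 6.6, 9.9, 6.7, 6.2]) = 9.9
S (sum of others) = 34.3 - 9.9 = 24.4
min_reach = max(0, 9.9 - 24.4) = max(0, -14.5) = 0

Answer: 0.0000 34.3000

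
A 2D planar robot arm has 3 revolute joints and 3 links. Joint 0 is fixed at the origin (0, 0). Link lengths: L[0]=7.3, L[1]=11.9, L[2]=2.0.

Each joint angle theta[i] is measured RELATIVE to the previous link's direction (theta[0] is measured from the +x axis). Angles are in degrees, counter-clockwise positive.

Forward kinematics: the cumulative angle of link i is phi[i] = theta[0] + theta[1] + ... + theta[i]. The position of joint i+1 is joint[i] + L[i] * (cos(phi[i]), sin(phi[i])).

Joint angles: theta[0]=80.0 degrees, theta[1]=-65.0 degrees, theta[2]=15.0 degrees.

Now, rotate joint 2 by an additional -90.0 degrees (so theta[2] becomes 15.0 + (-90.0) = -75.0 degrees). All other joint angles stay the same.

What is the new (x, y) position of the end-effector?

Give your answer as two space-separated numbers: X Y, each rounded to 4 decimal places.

joint[0] = (0.0000, 0.0000)  (base)
link 0: phi[0] = 80 = 80 deg
  cos(80 deg) = 0.1736, sin(80 deg) = 0.9848
  joint[1] = (0.0000, 0.0000) + 7.3 * (0.1736, 0.9848) = (0.0000 + 1.2676, 0.0000 + 7.1891) = (1.2676, 7.1891)
link 1: phi[1] = 80 + -65 = 15 deg
  cos(15 deg) = 0.9659, sin(15 deg) = 0.2588
  joint[2] = (1.2676, 7.1891) + 11.9 * (0.9659, 0.2588) = (1.2676 + 11.4945, 7.1891 + 3.0799) = (12.7621, 10.2690)
link 2: phi[2] = 80 + -65 + -75 = -60 deg
  cos(-60 deg) = 0.5000, sin(-60 deg) = -0.8660
  joint[3] = (12.7621, 10.2690) + 2 * (0.5000, -0.8660) = (12.7621 + 1.0000, 10.2690 + -1.7321) = (13.7621, 8.5370)
End effector: (13.7621, 8.5370)

Answer: 13.7621 8.5370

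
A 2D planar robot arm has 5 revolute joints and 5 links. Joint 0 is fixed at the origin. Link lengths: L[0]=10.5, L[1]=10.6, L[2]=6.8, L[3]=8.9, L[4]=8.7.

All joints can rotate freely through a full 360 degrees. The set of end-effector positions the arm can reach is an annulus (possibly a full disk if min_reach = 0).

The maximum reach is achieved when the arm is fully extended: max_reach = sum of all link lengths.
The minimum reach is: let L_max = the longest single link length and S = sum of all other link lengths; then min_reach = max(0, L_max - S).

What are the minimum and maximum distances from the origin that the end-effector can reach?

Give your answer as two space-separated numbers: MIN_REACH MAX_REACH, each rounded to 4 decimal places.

Link lengths: [10.5, 10.6, 6.8, 8.9, 8.7]
max_reach = 10.5 + 10.6 + 6.8 + 8.9 + 8.7 = 45.5
L_max = max([10.5, 10.6, 6.8, 8.9, 8.7]) = 10.6
S (sum of others) = 45.5 - 10.6 = 34.9
min_reach = max(0, 10.6 - 34.9) = max(0, -24.3) = 0

Answer: 0.0000 45.5000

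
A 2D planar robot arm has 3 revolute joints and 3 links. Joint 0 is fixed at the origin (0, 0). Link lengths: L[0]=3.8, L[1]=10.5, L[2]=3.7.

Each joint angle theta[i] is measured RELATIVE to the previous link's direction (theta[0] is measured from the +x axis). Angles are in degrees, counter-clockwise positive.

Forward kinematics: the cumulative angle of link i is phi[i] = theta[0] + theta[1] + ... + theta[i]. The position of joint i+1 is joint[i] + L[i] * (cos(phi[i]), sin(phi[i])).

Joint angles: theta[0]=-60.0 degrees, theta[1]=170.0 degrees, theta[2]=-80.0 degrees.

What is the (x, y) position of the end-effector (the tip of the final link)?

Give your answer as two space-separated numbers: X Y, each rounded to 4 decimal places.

Answer: 1.5131 8.4259

Derivation:
joint[0] = (0.0000, 0.0000)  (base)
link 0: phi[0] = -60 = -60 deg
  cos(-60 deg) = 0.5000, sin(-60 deg) = -0.8660
  joint[1] = (0.0000, 0.0000) + 3.8 * (0.5000, -0.8660) = (0.0000 + 1.9000, 0.0000 + -3.2909) = (1.9000, -3.2909)
link 1: phi[1] = -60 + 170 = 110 deg
  cos(110 deg) = -0.3420, sin(110 deg) = 0.9397
  joint[2] = (1.9000, -3.2909) + 10.5 * (-0.3420, 0.9397) = (1.9000 + -3.5912, -3.2909 + 9.8668) = (-1.6912, 6.5759)
link 2: phi[2] = -60 + 170 + -80 = 30 deg
  cos(30 deg) = 0.8660, sin(30 deg) = 0.5000
  joint[3] = (-1.6912, 6.5759) + 3.7 * (0.8660, 0.5000) = (-1.6912 + 3.2043, 6.5759 + 1.8500) = (1.5131, 8.4259)
End effector: (1.5131, 8.4259)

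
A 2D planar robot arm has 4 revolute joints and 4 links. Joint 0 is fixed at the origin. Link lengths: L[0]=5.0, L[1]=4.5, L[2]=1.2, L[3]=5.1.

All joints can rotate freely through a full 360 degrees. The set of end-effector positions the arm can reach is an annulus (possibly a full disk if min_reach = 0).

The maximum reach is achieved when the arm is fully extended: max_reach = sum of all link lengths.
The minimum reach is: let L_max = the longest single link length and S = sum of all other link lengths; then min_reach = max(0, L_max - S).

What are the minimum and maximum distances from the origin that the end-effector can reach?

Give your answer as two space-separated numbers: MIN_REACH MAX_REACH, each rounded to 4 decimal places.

Link lengths: [5.0, 4.5, 1.2, 5.1]
max_reach = 5 + 4.5 + 1.2 + 5.1 = 15.8
L_max = max([5.0, 4.5, 1.2, 5.1]) = 5.1
S (sum of others) = 15.8 - 5.1 = 10.7
min_reach = max(0, 5.1 - 10.7) = max(0, -5.6) = 0

Answer: 0.0000 15.8000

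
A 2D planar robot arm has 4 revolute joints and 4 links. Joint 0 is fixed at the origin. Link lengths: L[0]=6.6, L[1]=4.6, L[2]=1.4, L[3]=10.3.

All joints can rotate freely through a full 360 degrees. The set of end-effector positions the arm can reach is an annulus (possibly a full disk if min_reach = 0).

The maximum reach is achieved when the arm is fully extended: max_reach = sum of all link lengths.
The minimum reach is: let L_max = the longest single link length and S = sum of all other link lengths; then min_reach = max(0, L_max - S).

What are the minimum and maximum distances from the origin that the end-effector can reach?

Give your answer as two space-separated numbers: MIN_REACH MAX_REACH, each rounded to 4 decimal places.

Answer: 0.0000 22.9000

Derivation:
Link lengths: [6.6, 4.6, 1.4, 10.3]
max_reach = 6.6 + 4.6 + 1.4 + 10.3 = 22.9
L_max = max([6.6, 4.6, 1.4, 10.3]) = 10.3
S (sum of others) = 22.9 - 10.3 = 12.6
min_reach = max(0, 10.3 - 12.6) = max(0, -2.3) = 0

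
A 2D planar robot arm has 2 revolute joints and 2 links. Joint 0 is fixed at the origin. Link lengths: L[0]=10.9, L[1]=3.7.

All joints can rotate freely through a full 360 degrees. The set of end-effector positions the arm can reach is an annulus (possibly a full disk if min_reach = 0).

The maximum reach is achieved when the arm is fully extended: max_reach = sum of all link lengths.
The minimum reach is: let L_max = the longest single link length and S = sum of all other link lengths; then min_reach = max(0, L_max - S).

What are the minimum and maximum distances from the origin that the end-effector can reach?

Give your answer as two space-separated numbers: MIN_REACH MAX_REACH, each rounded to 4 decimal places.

Link lengths: [10.9, 3.7]
max_reach = 10.9 + 3.7 = 14.6
L_max = max([10.9, 3.7]) = 10.9
S (sum of others) = 14.6 - 10.9 = 3.7
min_reach = max(0, 10.9 - 3.7) = max(0, 7.2) = 7.2

Answer: 7.2000 14.6000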